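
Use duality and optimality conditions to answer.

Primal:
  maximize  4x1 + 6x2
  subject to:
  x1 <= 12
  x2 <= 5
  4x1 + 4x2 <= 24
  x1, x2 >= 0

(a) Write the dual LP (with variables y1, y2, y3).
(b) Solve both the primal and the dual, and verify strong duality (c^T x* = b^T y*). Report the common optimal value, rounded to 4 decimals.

The standard primal-dual pair for 'max c^T x s.t. A x <= b, x >= 0' is:
  Dual:  min b^T y  s.t.  A^T y >= c,  y >= 0.

So the dual LP is:
  minimize  12y1 + 5y2 + 24y3
  subject to:
    y1 + 4y3 >= 4
    y2 + 4y3 >= 6
    y1, y2, y3 >= 0

Solving the primal: x* = (1, 5).
  primal value c^T x* = 34.
Solving the dual: y* = (0, 2, 1).
  dual value b^T y* = 34.
Strong duality: c^T x* = b^T y*. Confirmed.

34


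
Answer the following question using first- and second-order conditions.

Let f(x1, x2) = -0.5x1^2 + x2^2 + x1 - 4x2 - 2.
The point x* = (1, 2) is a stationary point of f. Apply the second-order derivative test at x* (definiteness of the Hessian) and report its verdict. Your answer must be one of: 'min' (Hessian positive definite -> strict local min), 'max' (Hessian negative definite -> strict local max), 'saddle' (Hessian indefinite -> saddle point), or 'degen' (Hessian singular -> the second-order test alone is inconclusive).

Compute the Hessian H = grad^2 f:
  H = [[-1, 0], [0, 2]]
Verify stationarity: grad f(x*) = H x* + g = (0, 0).
Eigenvalues of H: -1, 2.
Eigenvalues have mixed signs, so H is indefinite -> x* is a saddle point.

saddle


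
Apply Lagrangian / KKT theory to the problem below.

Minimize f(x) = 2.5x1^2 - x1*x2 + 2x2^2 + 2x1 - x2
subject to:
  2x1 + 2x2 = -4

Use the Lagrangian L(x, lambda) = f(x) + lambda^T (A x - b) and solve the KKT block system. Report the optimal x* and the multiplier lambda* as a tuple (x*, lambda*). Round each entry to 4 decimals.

Form the Lagrangian:
  L(x, lambda) = (1/2) x^T Q x + c^T x + lambda^T (A x - b)
Stationarity (grad_x L = 0): Q x + c + A^T lambda = 0.
Primal feasibility: A x = b.

This gives the KKT block system:
  [ Q   A^T ] [ x     ]   [-c ]
  [ A    0  ] [ lambda ] = [ b ]

Solving the linear system:
  x*      = (-1.1818, -0.8182)
  lambda* = (1.5455)
  f(x*)   = 2.3182

x* = (-1.1818, -0.8182), lambda* = (1.5455)


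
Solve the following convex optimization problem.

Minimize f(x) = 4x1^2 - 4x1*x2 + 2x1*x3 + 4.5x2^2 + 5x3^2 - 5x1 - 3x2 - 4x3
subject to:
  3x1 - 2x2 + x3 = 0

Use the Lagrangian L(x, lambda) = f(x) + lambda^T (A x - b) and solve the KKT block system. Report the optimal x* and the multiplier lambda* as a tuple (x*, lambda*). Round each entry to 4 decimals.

Form the Lagrangian:
  L(x, lambda) = (1/2) x^T Q x + c^T x + lambda^T (A x - b)
Stationarity (grad_x L = 0): Q x + c + A^T lambda = 0.
Primal feasibility: A x = b.

This gives the KKT block system:
  [ Q   A^T ] [ x     ]   [-c ]
  [ A    0  ] [ lambda ] = [ b ]

Solving the linear system:
  x*      = (0.5163, 0.8567, 0.1645)
  lambda* = (1.3225)
  f(x*)   = -2.9047

x* = (0.5163, 0.8567, 0.1645), lambda* = (1.3225)


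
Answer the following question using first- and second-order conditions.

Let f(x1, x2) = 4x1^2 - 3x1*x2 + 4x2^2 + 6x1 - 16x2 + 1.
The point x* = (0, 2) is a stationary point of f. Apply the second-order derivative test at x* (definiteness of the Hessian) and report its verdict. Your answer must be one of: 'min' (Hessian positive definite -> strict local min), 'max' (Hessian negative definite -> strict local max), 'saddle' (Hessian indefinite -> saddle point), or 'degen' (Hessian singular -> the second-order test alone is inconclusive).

Compute the Hessian H = grad^2 f:
  H = [[8, -3], [-3, 8]]
Verify stationarity: grad f(x*) = H x* + g = (0, 0).
Eigenvalues of H: 5, 11.
Both eigenvalues > 0, so H is positive definite -> x* is a strict local min.

min


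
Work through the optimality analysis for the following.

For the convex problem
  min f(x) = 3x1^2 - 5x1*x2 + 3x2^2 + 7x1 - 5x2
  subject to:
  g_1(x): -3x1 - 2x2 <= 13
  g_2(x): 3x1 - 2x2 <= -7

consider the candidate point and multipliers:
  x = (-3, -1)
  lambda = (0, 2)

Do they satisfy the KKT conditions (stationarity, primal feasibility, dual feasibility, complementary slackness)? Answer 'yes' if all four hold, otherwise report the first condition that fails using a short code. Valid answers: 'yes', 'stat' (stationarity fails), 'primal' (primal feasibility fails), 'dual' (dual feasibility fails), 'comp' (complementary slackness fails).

Gradient of f: grad f(x) = Q x + c = (-6, 4)
Constraint values g_i(x) = a_i^T x - b_i:
  g_1((-3, -1)) = -2
  g_2((-3, -1)) = 0
Stationarity residual: grad f(x) + sum_i lambda_i a_i = (0, 0)
  -> stationarity OK
Primal feasibility (all g_i <= 0): OK
Dual feasibility (all lambda_i >= 0): OK
Complementary slackness (lambda_i * g_i(x) = 0 for all i): OK

Verdict: yes, KKT holds.

yes


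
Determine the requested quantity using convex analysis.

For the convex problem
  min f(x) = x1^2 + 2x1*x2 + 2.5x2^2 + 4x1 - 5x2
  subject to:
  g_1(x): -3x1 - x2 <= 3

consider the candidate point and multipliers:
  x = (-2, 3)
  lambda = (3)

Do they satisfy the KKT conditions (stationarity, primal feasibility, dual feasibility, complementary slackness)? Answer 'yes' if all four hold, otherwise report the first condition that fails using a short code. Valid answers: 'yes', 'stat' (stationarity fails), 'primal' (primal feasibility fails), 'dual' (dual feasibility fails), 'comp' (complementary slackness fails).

Gradient of f: grad f(x) = Q x + c = (6, 6)
Constraint values g_i(x) = a_i^T x - b_i:
  g_1((-2, 3)) = 0
Stationarity residual: grad f(x) + sum_i lambda_i a_i = (-3, 3)
  -> stationarity FAILS
Primal feasibility (all g_i <= 0): OK
Dual feasibility (all lambda_i >= 0): OK
Complementary slackness (lambda_i * g_i(x) = 0 for all i): OK

Verdict: the first failing condition is stationarity -> stat.

stat


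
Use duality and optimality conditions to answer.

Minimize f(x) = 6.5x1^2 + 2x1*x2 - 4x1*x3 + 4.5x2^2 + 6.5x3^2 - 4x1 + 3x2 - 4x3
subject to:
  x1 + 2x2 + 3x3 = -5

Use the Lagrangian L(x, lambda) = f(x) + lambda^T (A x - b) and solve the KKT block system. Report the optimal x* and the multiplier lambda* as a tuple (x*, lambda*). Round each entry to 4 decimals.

Form the Lagrangian:
  L(x, lambda) = (1/2) x^T Q x + c^T x + lambda^T (A x - b)
Stationarity (grad_x L = 0): Q x + c + A^T lambda = 0.
Primal feasibility: A x = b.

This gives the KKT block system:
  [ Q   A^T ] [ x     ]   [-c ]
  [ A    0  ] [ lambda ] = [ b ]

Solving the linear system:
  x*      = (-0.0709, -1.3246, -0.7599)
  lambda* = (4.5318)
  f(x*)   = 11.0043

x* = (-0.0709, -1.3246, -0.7599), lambda* = (4.5318)


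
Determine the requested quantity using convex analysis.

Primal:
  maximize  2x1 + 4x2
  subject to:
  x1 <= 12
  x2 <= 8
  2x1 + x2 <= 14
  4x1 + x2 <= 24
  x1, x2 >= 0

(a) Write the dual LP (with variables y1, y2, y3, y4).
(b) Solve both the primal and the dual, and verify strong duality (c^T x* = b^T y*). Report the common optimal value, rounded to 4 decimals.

The standard primal-dual pair for 'max c^T x s.t. A x <= b, x >= 0' is:
  Dual:  min b^T y  s.t.  A^T y >= c,  y >= 0.

So the dual LP is:
  minimize  12y1 + 8y2 + 14y3 + 24y4
  subject to:
    y1 + 2y3 + 4y4 >= 2
    y2 + y3 + y4 >= 4
    y1, y2, y3, y4 >= 0

Solving the primal: x* = (3, 8).
  primal value c^T x* = 38.
Solving the dual: y* = (0, 3, 1, 0).
  dual value b^T y* = 38.
Strong duality: c^T x* = b^T y*. Confirmed.

38


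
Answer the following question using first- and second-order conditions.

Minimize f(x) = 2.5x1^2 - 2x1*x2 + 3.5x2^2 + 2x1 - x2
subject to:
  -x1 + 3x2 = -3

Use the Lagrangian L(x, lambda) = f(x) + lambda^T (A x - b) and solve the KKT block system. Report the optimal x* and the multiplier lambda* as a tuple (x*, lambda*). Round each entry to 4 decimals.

Form the Lagrangian:
  L(x, lambda) = (1/2) x^T Q x + c^T x + lambda^T (A x - b)
Stationarity (grad_x L = 0): Q x + c + A^T lambda = 0.
Primal feasibility: A x = b.

This gives the KKT block system:
  [ Q   A^T ] [ x     ]   [-c ]
  [ A    0  ] [ lambda ] = [ b ]

Solving the linear system:
  x*      = (-0.3, -1.1)
  lambda* = (2.7)
  f(x*)   = 4.3

x* = (-0.3, -1.1), lambda* = (2.7)


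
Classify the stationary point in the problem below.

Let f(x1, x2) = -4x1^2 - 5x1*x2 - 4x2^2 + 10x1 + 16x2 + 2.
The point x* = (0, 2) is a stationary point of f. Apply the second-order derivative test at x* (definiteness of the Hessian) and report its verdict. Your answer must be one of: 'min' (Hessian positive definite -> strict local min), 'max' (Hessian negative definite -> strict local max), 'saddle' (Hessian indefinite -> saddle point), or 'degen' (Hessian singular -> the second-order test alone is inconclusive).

Compute the Hessian H = grad^2 f:
  H = [[-8, -5], [-5, -8]]
Verify stationarity: grad f(x*) = H x* + g = (0, 0).
Eigenvalues of H: -13, -3.
Both eigenvalues < 0, so H is negative definite -> x* is a strict local max.

max


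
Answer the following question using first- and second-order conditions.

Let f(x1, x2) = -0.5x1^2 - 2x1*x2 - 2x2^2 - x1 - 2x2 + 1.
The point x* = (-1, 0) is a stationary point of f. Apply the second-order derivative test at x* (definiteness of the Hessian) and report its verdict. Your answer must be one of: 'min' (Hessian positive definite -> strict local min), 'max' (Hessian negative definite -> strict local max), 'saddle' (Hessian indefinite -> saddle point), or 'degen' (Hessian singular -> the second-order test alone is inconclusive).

Compute the Hessian H = grad^2 f:
  H = [[-1, -2], [-2, -4]]
Verify stationarity: grad f(x*) = H x* + g = (0, 0).
Eigenvalues of H: -5, 0.
H has a zero eigenvalue (singular; negative semidefinite but not definite), so H is neither positive definite, negative definite, nor indefinite. The second-order test alone is inconclusive -> degen.
(Indeed, f is constant along the null direction of H through x*, so x* is not a strict local extremum.)

degen


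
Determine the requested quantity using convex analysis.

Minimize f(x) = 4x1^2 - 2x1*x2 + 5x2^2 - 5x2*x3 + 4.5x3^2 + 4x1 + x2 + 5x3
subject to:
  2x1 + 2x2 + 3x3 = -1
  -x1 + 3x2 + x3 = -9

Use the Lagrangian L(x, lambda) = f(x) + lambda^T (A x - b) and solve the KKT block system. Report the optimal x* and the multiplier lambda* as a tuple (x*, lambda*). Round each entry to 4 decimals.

Form the Lagrangian:
  L(x, lambda) = (1/2) x^T Q x + c^T x + lambda^T (A x - b)
Stationarity (grad_x L = 0): Q x + c + A^T lambda = 0.
Primal feasibility: A x = b.

This gives the KKT block system:
  [ Q   A^T ] [ x     ]   [-c ]
  [ A    0  ] [ lambda ] = [ b ]

Solving the linear system:
  x*      = (2.3545, -2.0325, -0.548)
  lambda* = (-7.4263, 12.0487)
  f(x*)   = 52.8288

x* = (2.3545, -2.0325, -0.548), lambda* = (-7.4263, 12.0487)


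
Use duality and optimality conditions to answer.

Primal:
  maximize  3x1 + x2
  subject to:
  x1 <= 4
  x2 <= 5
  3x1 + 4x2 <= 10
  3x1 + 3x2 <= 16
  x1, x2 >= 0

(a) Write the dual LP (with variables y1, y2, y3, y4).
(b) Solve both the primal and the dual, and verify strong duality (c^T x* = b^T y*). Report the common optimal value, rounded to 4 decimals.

The standard primal-dual pair for 'max c^T x s.t. A x <= b, x >= 0' is:
  Dual:  min b^T y  s.t.  A^T y >= c,  y >= 0.

So the dual LP is:
  minimize  4y1 + 5y2 + 10y3 + 16y4
  subject to:
    y1 + 3y3 + 3y4 >= 3
    y2 + 4y3 + 3y4 >= 1
    y1, y2, y3, y4 >= 0

Solving the primal: x* = (3.3333, 0).
  primal value c^T x* = 10.
Solving the dual: y* = (0, 0, 1, 0).
  dual value b^T y* = 10.
Strong duality: c^T x* = b^T y*. Confirmed.

10


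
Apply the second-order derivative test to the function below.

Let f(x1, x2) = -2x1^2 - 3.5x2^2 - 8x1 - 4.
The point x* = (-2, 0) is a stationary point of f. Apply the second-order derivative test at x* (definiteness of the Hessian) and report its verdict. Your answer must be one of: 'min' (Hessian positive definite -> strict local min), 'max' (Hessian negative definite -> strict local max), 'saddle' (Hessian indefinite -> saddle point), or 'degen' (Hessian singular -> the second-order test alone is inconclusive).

Compute the Hessian H = grad^2 f:
  H = [[-4, 0], [0, -7]]
Verify stationarity: grad f(x*) = H x* + g = (0, 0).
Eigenvalues of H: -7, -4.
Both eigenvalues < 0, so H is negative definite -> x* is a strict local max.

max


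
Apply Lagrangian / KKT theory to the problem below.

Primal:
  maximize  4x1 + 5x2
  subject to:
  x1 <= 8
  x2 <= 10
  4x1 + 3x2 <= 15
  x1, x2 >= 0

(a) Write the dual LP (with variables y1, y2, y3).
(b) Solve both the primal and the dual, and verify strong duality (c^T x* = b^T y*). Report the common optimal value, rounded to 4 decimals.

The standard primal-dual pair for 'max c^T x s.t. A x <= b, x >= 0' is:
  Dual:  min b^T y  s.t.  A^T y >= c,  y >= 0.

So the dual LP is:
  minimize  8y1 + 10y2 + 15y3
  subject to:
    y1 + 4y3 >= 4
    y2 + 3y3 >= 5
    y1, y2, y3 >= 0

Solving the primal: x* = (0, 5).
  primal value c^T x* = 25.
Solving the dual: y* = (0, 0, 1.6667).
  dual value b^T y* = 25.
Strong duality: c^T x* = b^T y*. Confirmed.

25


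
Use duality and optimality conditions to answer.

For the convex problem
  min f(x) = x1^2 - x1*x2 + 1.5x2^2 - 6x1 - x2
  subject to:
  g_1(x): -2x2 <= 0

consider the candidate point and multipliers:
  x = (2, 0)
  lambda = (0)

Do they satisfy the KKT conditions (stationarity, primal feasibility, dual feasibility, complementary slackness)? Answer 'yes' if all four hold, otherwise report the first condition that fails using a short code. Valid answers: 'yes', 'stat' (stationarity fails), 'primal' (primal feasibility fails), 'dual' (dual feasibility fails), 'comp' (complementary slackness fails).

Gradient of f: grad f(x) = Q x + c = (-2, -3)
Constraint values g_i(x) = a_i^T x - b_i:
  g_1((2, 0)) = 0
Stationarity residual: grad f(x) + sum_i lambda_i a_i = (-2, -3)
  -> stationarity FAILS
Primal feasibility (all g_i <= 0): OK
Dual feasibility (all lambda_i >= 0): OK
Complementary slackness (lambda_i * g_i(x) = 0 for all i): OK

Verdict: the first failing condition is stationarity -> stat.

stat


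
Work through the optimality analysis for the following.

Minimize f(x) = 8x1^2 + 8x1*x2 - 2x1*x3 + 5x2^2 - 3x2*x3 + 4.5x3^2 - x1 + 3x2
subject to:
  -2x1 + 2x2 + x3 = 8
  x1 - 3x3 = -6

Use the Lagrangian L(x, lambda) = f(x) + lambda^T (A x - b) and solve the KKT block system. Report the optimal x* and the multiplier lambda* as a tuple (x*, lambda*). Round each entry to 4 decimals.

Form the Lagrangian:
  L(x, lambda) = (1/2) x^T Q x + c^T x + lambda^T (A x - b)
Stationarity (grad_x L = 0): Q x + c + A^T lambda = 0.
Primal feasibility: A x = b.

This gives the KKT block system:
  [ Q   A^T ] [ x     ]   [-c ]
  [ A    0  ] [ lambda ] = [ b ]

Solving the linear system:
  x*      = (-1.2982, 1.9182, 1.5673)
  lambda* = (-3.547, 2.4668)
  f(x*)   = 25.1147

x* = (-1.2982, 1.9182, 1.5673), lambda* = (-3.547, 2.4668)


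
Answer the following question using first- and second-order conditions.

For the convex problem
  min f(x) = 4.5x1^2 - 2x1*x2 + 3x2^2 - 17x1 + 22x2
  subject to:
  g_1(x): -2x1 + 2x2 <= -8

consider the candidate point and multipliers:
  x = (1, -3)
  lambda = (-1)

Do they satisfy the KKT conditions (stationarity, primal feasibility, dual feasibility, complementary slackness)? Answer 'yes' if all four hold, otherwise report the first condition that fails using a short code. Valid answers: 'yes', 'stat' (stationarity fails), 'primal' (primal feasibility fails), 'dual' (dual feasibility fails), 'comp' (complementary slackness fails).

Gradient of f: grad f(x) = Q x + c = (-2, 2)
Constraint values g_i(x) = a_i^T x - b_i:
  g_1((1, -3)) = 0
Stationarity residual: grad f(x) + sum_i lambda_i a_i = (0, 0)
  -> stationarity OK
Primal feasibility (all g_i <= 0): OK
Dual feasibility (all lambda_i >= 0): FAILS
Complementary slackness (lambda_i * g_i(x) = 0 for all i): OK

Verdict: the first failing condition is dual_feasibility -> dual.

dual


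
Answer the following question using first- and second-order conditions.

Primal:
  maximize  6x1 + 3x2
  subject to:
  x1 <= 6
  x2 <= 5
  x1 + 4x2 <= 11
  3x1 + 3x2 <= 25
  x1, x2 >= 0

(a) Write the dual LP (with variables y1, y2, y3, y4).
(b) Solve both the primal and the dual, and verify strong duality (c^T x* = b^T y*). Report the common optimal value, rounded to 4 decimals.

The standard primal-dual pair for 'max c^T x s.t. A x <= b, x >= 0' is:
  Dual:  min b^T y  s.t.  A^T y >= c,  y >= 0.

So the dual LP is:
  minimize  6y1 + 5y2 + 11y3 + 25y4
  subject to:
    y1 + y3 + 3y4 >= 6
    y2 + 4y3 + 3y4 >= 3
    y1, y2, y3, y4 >= 0

Solving the primal: x* = (6, 1.25).
  primal value c^T x* = 39.75.
Solving the dual: y* = (5.25, 0, 0.75, 0).
  dual value b^T y* = 39.75.
Strong duality: c^T x* = b^T y*. Confirmed.

39.75


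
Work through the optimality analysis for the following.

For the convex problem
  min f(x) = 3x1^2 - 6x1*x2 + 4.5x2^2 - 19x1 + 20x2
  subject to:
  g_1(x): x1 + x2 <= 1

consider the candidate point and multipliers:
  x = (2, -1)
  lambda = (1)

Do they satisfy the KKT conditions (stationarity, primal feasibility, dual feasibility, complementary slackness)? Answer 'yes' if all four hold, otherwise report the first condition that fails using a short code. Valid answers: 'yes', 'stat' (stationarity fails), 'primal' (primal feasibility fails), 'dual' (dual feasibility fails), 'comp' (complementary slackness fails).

Gradient of f: grad f(x) = Q x + c = (-1, -1)
Constraint values g_i(x) = a_i^T x - b_i:
  g_1((2, -1)) = 0
Stationarity residual: grad f(x) + sum_i lambda_i a_i = (0, 0)
  -> stationarity OK
Primal feasibility (all g_i <= 0): OK
Dual feasibility (all lambda_i >= 0): OK
Complementary slackness (lambda_i * g_i(x) = 0 for all i): OK

Verdict: yes, KKT holds.

yes


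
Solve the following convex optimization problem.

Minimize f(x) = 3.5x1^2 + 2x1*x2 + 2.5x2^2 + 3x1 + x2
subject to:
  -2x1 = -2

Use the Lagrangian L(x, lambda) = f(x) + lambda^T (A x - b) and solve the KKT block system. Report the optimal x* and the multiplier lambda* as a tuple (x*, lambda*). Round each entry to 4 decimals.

Form the Lagrangian:
  L(x, lambda) = (1/2) x^T Q x + c^T x + lambda^T (A x - b)
Stationarity (grad_x L = 0): Q x + c + A^T lambda = 0.
Primal feasibility: A x = b.

This gives the KKT block system:
  [ Q   A^T ] [ x     ]   [-c ]
  [ A    0  ] [ lambda ] = [ b ]

Solving the linear system:
  x*      = (1, -0.6)
  lambda* = (4.4)
  f(x*)   = 5.6

x* = (1, -0.6), lambda* = (4.4)


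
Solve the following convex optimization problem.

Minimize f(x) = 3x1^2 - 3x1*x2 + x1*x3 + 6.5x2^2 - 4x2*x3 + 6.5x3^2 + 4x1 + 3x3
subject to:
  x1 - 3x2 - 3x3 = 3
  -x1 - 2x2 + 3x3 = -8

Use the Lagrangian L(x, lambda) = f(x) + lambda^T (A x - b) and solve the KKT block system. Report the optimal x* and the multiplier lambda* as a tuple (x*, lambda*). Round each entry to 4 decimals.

Form the Lagrangian:
  L(x, lambda) = (1/2) x^T Q x + c^T x + lambda^T (A x - b)
Stationarity (grad_x L = 0): Q x + c + A^T lambda = 0.
Primal feasibility: A x = b.

This gives the KKT block system:
  [ Q   A^T ] [ x     ]   [-c ]
  [ A    0  ] [ lambda ] = [ b ]

Solving the linear system:
  x*      = (1.2329, 1, -1.589)
  lambda* = (0.4082, 7.2164)
  f(x*)   = 28.3356

x* = (1.2329, 1, -1.589), lambda* = (0.4082, 7.2164)


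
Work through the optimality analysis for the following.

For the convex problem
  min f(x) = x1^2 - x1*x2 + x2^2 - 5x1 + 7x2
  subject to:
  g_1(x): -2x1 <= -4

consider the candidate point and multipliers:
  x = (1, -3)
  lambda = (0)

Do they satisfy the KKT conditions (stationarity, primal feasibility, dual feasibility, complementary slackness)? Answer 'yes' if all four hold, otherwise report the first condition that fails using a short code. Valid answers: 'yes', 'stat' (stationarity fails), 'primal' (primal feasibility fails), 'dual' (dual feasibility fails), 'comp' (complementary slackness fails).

Gradient of f: grad f(x) = Q x + c = (0, 0)
Constraint values g_i(x) = a_i^T x - b_i:
  g_1((1, -3)) = 2
Stationarity residual: grad f(x) + sum_i lambda_i a_i = (0, 0)
  -> stationarity OK
Primal feasibility (all g_i <= 0): FAILS
Dual feasibility (all lambda_i >= 0): OK
Complementary slackness (lambda_i * g_i(x) = 0 for all i): OK

Verdict: the first failing condition is primal_feasibility -> primal.

primal


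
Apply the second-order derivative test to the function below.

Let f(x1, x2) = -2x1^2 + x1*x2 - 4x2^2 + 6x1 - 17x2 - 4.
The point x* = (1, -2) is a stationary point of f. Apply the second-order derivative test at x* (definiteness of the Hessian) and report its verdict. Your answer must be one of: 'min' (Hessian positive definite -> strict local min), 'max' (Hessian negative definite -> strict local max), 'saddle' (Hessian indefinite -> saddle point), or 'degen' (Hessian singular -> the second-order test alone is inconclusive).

Compute the Hessian H = grad^2 f:
  H = [[-4, 1], [1, -8]]
Verify stationarity: grad f(x*) = H x* + g = (0, 0).
Eigenvalues of H: -8.2361, -3.7639.
Both eigenvalues < 0, so H is negative definite -> x* is a strict local max.

max


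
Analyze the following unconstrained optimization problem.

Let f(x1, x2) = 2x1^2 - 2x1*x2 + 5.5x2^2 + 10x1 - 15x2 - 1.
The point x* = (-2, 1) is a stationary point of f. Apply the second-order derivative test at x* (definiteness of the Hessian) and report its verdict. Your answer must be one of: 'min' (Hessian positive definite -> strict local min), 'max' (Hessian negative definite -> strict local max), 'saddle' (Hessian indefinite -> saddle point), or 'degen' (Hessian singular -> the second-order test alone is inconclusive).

Compute the Hessian H = grad^2 f:
  H = [[4, -2], [-2, 11]]
Verify stationarity: grad f(x*) = H x* + g = (0, 0).
Eigenvalues of H: 3.4689, 11.5311.
Both eigenvalues > 0, so H is positive definite -> x* is a strict local min.

min


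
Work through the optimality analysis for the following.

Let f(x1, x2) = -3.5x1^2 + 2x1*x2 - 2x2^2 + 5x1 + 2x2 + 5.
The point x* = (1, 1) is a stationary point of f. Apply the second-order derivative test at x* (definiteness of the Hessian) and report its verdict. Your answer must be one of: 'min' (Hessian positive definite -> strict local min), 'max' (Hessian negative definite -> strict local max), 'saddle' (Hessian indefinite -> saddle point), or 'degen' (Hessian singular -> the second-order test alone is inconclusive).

Compute the Hessian H = grad^2 f:
  H = [[-7, 2], [2, -4]]
Verify stationarity: grad f(x*) = H x* + g = (0, 0).
Eigenvalues of H: -8, -3.
Both eigenvalues < 0, so H is negative definite -> x* is a strict local max.

max


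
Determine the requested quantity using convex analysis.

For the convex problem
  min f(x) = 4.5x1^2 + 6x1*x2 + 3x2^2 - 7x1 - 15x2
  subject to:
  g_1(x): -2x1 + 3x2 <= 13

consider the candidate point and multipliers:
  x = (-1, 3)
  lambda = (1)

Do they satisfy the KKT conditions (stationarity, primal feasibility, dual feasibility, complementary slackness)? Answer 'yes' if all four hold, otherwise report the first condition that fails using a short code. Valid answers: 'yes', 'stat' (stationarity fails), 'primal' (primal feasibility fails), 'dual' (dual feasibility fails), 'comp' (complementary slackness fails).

Gradient of f: grad f(x) = Q x + c = (2, -3)
Constraint values g_i(x) = a_i^T x - b_i:
  g_1((-1, 3)) = -2
Stationarity residual: grad f(x) + sum_i lambda_i a_i = (0, 0)
  -> stationarity OK
Primal feasibility (all g_i <= 0): OK
Dual feasibility (all lambda_i >= 0): OK
Complementary slackness (lambda_i * g_i(x) = 0 for all i): FAILS

Verdict: the first failing condition is complementary_slackness -> comp.

comp


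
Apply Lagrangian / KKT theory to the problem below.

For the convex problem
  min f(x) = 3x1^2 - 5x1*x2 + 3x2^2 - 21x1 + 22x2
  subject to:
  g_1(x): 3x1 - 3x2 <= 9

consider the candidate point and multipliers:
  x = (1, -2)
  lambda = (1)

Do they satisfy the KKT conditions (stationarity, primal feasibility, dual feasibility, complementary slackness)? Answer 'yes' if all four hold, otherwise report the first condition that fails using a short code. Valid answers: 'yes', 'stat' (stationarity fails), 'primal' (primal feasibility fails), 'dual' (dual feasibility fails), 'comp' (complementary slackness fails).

Gradient of f: grad f(x) = Q x + c = (-5, 5)
Constraint values g_i(x) = a_i^T x - b_i:
  g_1((1, -2)) = 0
Stationarity residual: grad f(x) + sum_i lambda_i a_i = (-2, 2)
  -> stationarity FAILS
Primal feasibility (all g_i <= 0): OK
Dual feasibility (all lambda_i >= 0): OK
Complementary slackness (lambda_i * g_i(x) = 0 for all i): OK

Verdict: the first failing condition is stationarity -> stat.

stat


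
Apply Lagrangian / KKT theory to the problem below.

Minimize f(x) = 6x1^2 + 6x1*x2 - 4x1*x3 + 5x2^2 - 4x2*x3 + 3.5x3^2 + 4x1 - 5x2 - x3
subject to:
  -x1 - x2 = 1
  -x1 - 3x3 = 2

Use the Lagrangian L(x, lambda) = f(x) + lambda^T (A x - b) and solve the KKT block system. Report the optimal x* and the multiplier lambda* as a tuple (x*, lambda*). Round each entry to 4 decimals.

Form the Lagrangian:
  L(x, lambda) = (1/2) x^T Q x + c^T x + lambda^T (A x - b)
Stationarity (grad_x L = 0): Q x + c + A^T lambda = 0.
Primal feasibility: A x = b.

This gives the KKT block system:
  [ Q   A^T ] [ x     ]   [-c ]
  [ A    0  ] [ lambda ] = [ b ]

Solving the linear system:
  x*      = (-1.2577, 0.2577, -0.2474)
  lambda* = (-8.9794, 0.4227)
  f(x*)   = 1.0309

x* = (-1.2577, 0.2577, -0.2474), lambda* = (-8.9794, 0.4227)


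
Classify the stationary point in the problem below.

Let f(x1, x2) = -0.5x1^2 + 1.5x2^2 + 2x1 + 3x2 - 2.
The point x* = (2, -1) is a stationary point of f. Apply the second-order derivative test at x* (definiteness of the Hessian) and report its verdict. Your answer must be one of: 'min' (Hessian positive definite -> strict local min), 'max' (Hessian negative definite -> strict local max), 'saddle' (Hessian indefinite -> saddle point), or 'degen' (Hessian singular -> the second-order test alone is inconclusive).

Compute the Hessian H = grad^2 f:
  H = [[-1, 0], [0, 3]]
Verify stationarity: grad f(x*) = H x* + g = (0, 0).
Eigenvalues of H: -1, 3.
Eigenvalues have mixed signs, so H is indefinite -> x* is a saddle point.

saddle


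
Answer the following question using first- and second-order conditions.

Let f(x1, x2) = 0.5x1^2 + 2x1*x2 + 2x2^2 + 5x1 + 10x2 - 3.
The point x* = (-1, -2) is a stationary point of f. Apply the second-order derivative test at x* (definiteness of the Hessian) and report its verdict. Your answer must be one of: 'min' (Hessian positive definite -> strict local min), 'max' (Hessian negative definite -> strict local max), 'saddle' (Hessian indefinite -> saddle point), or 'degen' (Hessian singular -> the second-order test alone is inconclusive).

Compute the Hessian H = grad^2 f:
  H = [[1, 2], [2, 4]]
Verify stationarity: grad f(x*) = H x* + g = (0, 0).
Eigenvalues of H: 0, 5.
H has a zero eigenvalue (singular; positive semidefinite but not definite), so H is neither positive definite, negative definite, nor indefinite. The second-order test alone is inconclusive -> degen.
(Indeed, f is constant along the null direction of H through x*, so x* is not a strict local extremum.)

degen


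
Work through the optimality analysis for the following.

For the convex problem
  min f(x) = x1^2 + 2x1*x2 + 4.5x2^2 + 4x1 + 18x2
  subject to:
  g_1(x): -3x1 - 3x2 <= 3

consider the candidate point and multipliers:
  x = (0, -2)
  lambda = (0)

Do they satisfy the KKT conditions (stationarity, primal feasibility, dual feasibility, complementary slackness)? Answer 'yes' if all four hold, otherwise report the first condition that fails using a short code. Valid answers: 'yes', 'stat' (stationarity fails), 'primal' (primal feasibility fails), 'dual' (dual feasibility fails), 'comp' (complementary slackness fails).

Gradient of f: grad f(x) = Q x + c = (0, 0)
Constraint values g_i(x) = a_i^T x - b_i:
  g_1((0, -2)) = 3
Stationarity residual: grad f(x) + sum_i lambda_i a_i = (0, 0)
  -> stationarity OK
Primal feasibility (all g_i <= 0): FAILS
Dual feasibility (all lambda_i >= 0): OK
Complementary slackness (lambda_i * g_i(x) = 0 for all i): OK

Verdict: the first failing condition is primal_feasibility -> primal.

primal


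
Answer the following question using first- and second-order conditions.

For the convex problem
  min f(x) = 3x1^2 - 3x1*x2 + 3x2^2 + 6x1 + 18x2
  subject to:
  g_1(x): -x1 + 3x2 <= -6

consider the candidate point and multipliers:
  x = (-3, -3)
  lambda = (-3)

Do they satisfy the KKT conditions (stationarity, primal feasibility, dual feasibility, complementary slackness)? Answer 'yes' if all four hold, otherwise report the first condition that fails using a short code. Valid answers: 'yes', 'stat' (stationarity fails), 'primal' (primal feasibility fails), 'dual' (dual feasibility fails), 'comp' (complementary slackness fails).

Gradient of f: grad f(x) = Q x + c = (-3, 9)
Constraint values g_i(x) = a_i^T x - b_i:
  g_1((-3, -3)) = 0
Stationarity residual: grad f(x) + sum_i lambda_i a_i = (0, 0)
  -> stationarity OK
Primal feasibility (all g_i <= 0): OK
Dual feasibility (all lambda_i >= 0): FAILS
Complementary slackness (lambda_i * g_i(x) = 0 for all i): OK

Verdict: the first failing condition is dual_feasibility -> dual.

dual


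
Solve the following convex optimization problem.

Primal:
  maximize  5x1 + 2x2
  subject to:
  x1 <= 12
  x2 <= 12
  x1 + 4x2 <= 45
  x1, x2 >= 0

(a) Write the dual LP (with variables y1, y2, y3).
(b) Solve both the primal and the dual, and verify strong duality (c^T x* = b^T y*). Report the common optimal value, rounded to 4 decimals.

The standard primal-dual pair for 'max c^T x s.t. A x <= b, x >= 0' is:
  Dual:  min b^T y  s.t.  A^T y >= c,  y >= 0.

So the dual LP is:
  minimize  12y1 + 12y2 + 45y3
  subject to:
    y1 + y3 >= 5
    y2 + 4y3 >= 2
    y1, y2, y3 >= 0

Solving the primal: x* = (12, 8.25).
  primal value c^T x* = 76.5.
Solving the dual: y* = (4.5, 0, 0.5).
  dual value b^T y* = 76.5.
Strong duality: c^T x* = b^T y*. Confirmed.

76.5


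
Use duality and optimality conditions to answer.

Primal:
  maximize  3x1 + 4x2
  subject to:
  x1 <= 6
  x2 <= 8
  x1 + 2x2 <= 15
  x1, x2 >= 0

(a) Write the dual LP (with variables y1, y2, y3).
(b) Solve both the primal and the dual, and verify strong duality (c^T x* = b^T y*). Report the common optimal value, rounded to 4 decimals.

The standard primal-dual pair for 'max c^T x s.t. A x <= b, x >= 0' is:
  Dual:  min b^T y  s.t.  A^T y >= c,  y >= 0.

So the dual LP is:
  minimize  6y1 + 8y2 + 15y3
  subject to:
    y1 + y3 >= 3
    y2 + 2y3 >= 4
    y1, y2, y3 >= 0

Solving the primal: x* = (6, 4.5).
  primal value c^T x* = 36.
Solving the dual: y* = (1, 0, 2).
  dual value b^T y* = 36.
Strong duality: c^T x* = b^T y*. Confirmed.

36


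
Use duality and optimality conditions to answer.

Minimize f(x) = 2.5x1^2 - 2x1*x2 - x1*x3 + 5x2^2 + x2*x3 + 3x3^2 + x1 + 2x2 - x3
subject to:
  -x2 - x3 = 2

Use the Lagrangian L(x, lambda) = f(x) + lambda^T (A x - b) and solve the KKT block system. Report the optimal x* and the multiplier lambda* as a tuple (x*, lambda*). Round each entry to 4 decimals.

Form the Lagrangian:
  L(x, lambda) = (1/2) x^T Q x + c^T x + lambda^T (A x - b)
Stationarity (grad_x L = 0): Q x + c + A^T lambda = 0.
Primal feasibility: A x = b.

This gives the KKT block system:
  [ Q   A^T ] [ x     ]   [-c ]
  [ A    0  ] [ lambda ] = [ b ]

Solving the linear system:
  x*      = (-0.7971, -0.9855, -1.0145)
  lambda* = (-7.2754)
  f(x*)   = 6.3986

x* = (-0.7971, -0.9855, -1.0145), lambda* = (-7.2754)


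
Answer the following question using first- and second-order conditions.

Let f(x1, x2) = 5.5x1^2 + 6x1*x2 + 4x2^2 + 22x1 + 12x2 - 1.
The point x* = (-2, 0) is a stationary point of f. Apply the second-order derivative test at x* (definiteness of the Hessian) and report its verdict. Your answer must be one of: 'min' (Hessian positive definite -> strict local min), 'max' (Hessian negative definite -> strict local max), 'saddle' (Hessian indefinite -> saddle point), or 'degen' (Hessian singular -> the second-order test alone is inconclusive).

Compute the Hessian H = grad^2 f:
  H = [[11, 6], [6, 8]]
Verify stationarity: grad f(x*) = H x* + g = (0, 0).
Eigenvalues of H: 3.3153, 15.6847.
Both eigenvalues > 0, so H is positive definite -> x* is a strict local min.

min


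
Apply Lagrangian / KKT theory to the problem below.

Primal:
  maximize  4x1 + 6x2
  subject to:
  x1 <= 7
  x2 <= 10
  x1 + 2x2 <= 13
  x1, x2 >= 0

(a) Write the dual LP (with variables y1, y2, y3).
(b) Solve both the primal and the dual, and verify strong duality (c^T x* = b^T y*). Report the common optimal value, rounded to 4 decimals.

The standard primal-dual pair for 'max c^T x s.t. A x <= b, x >= 0' is:
  Dual:  min b^T y  s.t.  A^T y >= c,  y >= 0.

So the dual LP is:
  minimize  7y1 + 10y2 + 13y3
  subject to:
    y1 + y3 >= 4
    y2 + 2y3 >= 6
    y1, y2, y3 >= 0

Solving the primal: x* = (7, 3).
  primal value c^T x* = 46.
Solving the dual: y* = (1, 0, 3).
  dual value b^T y* = 46.
Strong duality: c^T x* = b^T y*. Confirmed.

46


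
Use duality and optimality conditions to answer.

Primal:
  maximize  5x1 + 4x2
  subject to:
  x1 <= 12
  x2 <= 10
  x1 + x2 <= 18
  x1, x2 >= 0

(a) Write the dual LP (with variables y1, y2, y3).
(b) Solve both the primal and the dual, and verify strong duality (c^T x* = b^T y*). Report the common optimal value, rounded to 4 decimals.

The standard primal-dual pair for 'max c^T x s.t. A x <= b, x >= 0' is:
  Dual:  min b^T y  s.t.  A^T y >= c,  y >= 0.

So the dual LP is:
  minimize  12y1 + 10y2 + 18y3
  subject to:
    y1 + y3 >= 5
    y2 + y3 >= 4
    y1, y2, y3 >= 0

Solving the primal: x* = (12, 6).
  primal value c^T x* = 84.
Solving the dual: y* = (1, 0, 4).
  dual value b^T y* = 84.
Strong duality: c^T x* = b^T y*. Confirmed.

84


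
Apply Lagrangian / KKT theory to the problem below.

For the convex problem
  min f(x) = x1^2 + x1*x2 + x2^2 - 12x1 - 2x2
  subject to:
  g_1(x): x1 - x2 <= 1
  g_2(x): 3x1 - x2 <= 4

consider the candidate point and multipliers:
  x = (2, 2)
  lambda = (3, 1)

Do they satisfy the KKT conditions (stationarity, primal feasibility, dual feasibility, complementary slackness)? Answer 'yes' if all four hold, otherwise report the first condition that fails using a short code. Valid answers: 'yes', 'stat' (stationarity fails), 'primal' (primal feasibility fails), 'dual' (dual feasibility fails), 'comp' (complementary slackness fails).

Gradient of f: grad f(x) = Q x + c = (-6, 4)
Constraint values g_i(x) = a_i^T x - b_i:
  g_1((2, 2)) = -1
  g_2((2, 2)) = 0
Stationarity residual: grad f(x) + sum_i lambda_i a_i = (0, 0)
  -> stationarity OK
Primal feasibility (all g_i <= 0): OK
Dual feasibility (all lambda_i >= 0): OK
Complementary slackness (lambda_i * g_i(x) = 0 for all i): FAILS

Verdict: the first failing condition is complementary_slackness -> comp.

comp


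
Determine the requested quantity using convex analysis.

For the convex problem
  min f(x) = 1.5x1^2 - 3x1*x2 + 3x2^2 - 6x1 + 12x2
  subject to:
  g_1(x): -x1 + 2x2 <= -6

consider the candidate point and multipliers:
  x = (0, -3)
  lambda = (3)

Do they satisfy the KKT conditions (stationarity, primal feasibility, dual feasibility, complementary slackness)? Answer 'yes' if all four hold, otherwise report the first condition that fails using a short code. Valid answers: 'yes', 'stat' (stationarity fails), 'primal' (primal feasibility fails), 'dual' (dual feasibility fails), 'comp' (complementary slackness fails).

Gradient of f: grad f(x) = Q x + c = (3, -6)
Constraint values g_i(x) = a_i^T x - b_i:
  g_1((0, -3)) = 0
Stationarity residual: grad f(x) + sum_i lambda_i a_i = (0, 0)
  -> stationarity OK
Primal feasibility (all g_i <= 0): OK
Dual feasibility (all lambda_i >= 0): OK
Complementary slackness (lambda_i * g_i(x) = 0 for all i): OK

Verdict: yes, KKT holds.

yes


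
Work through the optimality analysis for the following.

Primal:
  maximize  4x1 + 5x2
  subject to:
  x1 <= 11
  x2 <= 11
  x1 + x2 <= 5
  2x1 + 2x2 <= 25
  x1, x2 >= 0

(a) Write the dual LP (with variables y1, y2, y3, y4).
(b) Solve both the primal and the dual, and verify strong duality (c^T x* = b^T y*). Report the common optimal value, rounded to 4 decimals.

The standard primal-dual pair for 'max c^T x s.t. A x <= b, x >= 0' is:
  Dual:  min b^T y  s.t.  A^T y >= c,  y >= 0.

So the dual LP is:
  minimize  11y1 + 11y2 + 5y3 + 25y4
  subject to:
    y1 + y3 + 2y4 >= 4
    y2 + y3 + 2y4 >= 5
    y1, y2, y3, y4 >= 0

Solving the primal: x* = (0, 5).
  primal value c^T x* = 25.
Solving the dual: y* = (0, 0, 5, 0).
  dual value b^T y* = 25.
Strong duality: c^T x* = b^T y*. Confirmed.

25


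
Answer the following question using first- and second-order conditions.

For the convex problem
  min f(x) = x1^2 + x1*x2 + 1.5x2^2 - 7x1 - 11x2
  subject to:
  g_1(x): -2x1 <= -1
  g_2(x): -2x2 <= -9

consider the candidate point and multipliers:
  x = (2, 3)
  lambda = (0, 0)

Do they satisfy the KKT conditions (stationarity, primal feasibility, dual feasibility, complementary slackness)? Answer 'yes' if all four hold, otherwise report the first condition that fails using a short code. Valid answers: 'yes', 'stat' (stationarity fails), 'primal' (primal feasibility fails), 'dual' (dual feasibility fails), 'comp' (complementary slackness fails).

Gradient of f: grad f(x) = Q x + c = (0, 0)
Constraint values g_i(x) = a_i^T x - b_i:
  g_1((2, 3)) = -3
  g_2((2, 3)) = 3
Stationarity residual: grad f(x) + sum_i lambda_i a_i = (0, 0)
  -> stationarity OK
Primal feasibility (all g_i <= 0): FAILS
Dual feasibility (all lambda_i >= 0): OK
Complementary slackness (lambda_i * g_i(x) = 0 for all i): OK

Verdict: the first failing condition is primal_feasibility -> primal.

primal


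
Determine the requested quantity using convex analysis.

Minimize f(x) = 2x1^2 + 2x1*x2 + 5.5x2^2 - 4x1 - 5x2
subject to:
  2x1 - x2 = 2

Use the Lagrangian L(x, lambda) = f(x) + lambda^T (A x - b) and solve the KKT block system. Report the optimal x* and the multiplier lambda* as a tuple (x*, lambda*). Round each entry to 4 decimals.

Form the Lagrangian:
  L(x, lambda) = (1/2) x^T Q x + c^T x + lambda^T (A x - b)
Stationarity (grad_x L = 0): Q x + c + A^T lambda = 0.
Primal feasibility: A x = b.

This gives the KKT block system:
  [ Q   A^T ] [ x     ]   [-c ]
  [ A    0  ] [ lambda ] = [ b ]

Solving the linear system:
  x*      = (1.1071, 0.2143)
  lambda* = (-0.4286)
  f(x*)   = -2.3214

x* = (1.1071, 0.2143), lambda* = (-0.4286)


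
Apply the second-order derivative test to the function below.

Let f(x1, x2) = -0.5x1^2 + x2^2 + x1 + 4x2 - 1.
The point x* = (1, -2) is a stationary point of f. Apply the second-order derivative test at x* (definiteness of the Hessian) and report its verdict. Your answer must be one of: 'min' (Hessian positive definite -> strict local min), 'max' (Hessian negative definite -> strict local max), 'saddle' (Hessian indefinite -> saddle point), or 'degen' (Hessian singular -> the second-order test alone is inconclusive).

Compute the Hessian H = grad^2 f:
  H = [[-1, 0], [0, 2]]
Verify stationarity: grad f(x*) = H x* + g = (0, 0).
Eigenvalues of H: -1, 2.
Eigenvalues have mixed signs, so H is indefinite -> x* is a saddle point.

saddle


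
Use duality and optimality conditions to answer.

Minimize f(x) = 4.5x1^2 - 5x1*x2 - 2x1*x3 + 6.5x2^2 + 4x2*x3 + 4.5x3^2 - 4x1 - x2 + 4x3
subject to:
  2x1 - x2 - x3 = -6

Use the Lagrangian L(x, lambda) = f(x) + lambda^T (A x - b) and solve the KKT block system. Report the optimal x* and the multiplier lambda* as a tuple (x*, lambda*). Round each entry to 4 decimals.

Form the Lagrangian:
  L(x, lambda) = (1/2) x^T Q x + c^T x + lambda^T (A x - b)
Stationarity (grad_x L = 0): Q x + c + A^T lambda = 0.
Primal feasibility: A x = b.

This gives the KKT block system:
  [ Q   A^T ] [ x     ]   [-c ]
  [ A    0  ] [ lambda ] = [ b ]

Solving the linear system:
  x*      = (-2.7077, -0.0143, 0.5989)
  lambda* = (14.7479)
  f(x*)   = 50.8639

x* = (-2.7077, -0.0143, 0.5989), lambda* = (14.7479)


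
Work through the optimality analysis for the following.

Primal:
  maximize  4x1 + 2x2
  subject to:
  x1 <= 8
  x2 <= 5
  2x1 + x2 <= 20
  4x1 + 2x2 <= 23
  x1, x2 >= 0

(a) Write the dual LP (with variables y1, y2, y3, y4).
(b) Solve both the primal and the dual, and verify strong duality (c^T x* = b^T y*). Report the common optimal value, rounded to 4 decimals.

The standard primal-dual pair for 'max c^T x s.t. A x <= b, x >= 0' is:
  Dual:  min b^T y  s.t.  A^T y >= c,  y >= 0.

So the dual LP is:
  minimize  8y1 + 5y2 + 20y3 + 23y4
  subject to:
    y1 + 2y3 + 4y4 >= 4
    y2 + y3 + 2y4 >= 2
    y1, y2, y3, y4 >= 0

Solving the primal: x* = (5.75, 0).
  primal value c^T x* = 23.
Solving the dual: y* = (0, 0, 0, 1).
  dual value b^T y* = 23.
Strong duality: c^T x* = b^T y*. Confirmed.

23
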